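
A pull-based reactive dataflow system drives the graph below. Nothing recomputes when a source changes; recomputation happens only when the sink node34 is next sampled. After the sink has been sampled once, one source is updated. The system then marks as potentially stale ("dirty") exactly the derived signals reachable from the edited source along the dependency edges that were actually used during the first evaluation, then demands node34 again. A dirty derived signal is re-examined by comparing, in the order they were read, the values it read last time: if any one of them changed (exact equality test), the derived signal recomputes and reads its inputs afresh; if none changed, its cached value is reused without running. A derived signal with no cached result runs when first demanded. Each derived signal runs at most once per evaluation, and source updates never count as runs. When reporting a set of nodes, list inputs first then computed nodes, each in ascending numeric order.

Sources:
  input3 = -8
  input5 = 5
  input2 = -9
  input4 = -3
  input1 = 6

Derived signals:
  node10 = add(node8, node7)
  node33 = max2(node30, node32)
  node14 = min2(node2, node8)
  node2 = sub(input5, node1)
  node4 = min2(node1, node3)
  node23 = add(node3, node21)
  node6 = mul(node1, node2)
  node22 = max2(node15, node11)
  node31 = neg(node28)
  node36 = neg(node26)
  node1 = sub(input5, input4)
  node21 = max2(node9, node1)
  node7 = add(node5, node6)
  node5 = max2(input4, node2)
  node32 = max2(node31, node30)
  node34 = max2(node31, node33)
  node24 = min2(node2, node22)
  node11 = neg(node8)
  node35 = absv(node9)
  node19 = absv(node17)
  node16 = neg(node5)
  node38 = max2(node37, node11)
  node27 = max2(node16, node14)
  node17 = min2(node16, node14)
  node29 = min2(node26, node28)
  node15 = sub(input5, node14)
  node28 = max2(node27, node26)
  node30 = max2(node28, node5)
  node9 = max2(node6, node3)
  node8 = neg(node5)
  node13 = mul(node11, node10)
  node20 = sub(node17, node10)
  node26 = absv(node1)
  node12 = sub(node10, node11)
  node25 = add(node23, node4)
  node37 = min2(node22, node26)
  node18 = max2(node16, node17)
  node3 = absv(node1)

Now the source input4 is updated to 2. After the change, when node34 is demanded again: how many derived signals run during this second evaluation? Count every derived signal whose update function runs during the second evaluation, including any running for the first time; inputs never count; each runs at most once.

First evaluation (everything demanded from the output):
  node1 = sub(5, -3) = 8
  node2 = sub(5, 8) = -3
  node5 = max2(-3, -3) = -3
  node8 = neg(-3) = 3
  node14 = min2(-3, 3) = -3
  node16 = neg(-3) = 3
  node26 = absv(8) = 8
  node27 = max2(3, -3) = 3
  node28 = max2(3, 8) = 8
  node30 = max2(8, -3) = 8
  node31 = neg(8) = -8
  node32 = max2(-8, 8) = 8
  node33 = max2(8, 8) = 8
  node34 = max2(-8, 8) = 8

Propagation after the edit:
  node1: runs — input4 -3->2; result 3.
  node2: runs — node1 8->3; result 2.
  node5: runs — input4 -3->2; node2 -3->2; result 2.
  node8: runs — node5 -3->2; result -2.
  node14: runs — node2 -3->2; node8 3->-2; result -2.
  node16: runs — node5 -3->2; result -2.
  node26: runs — node1 8->3; result 3.
  node27: runs — node16 3->-2; node14 -3->-2; result -2.
  node28: runs — node27 3->-2; node26 8->3; result 3.
  node30: runs — node28 8->3; node5 -3->2; result 3.
  node31: runs — node28 8->3; result -3.
  node32: runs — node31 -8->-3; node30 8->3; result 3.
  node33: runs — node30 8->3; node32 8->3; result 3.
  node34: runs — node31 -8->-3; node33 8->3; result 3.

Derived signals that run: node1, node2, node5, node8, node14, node16, node26, node27, node28, node30, node31, node32, node33, node34 — 14 in total.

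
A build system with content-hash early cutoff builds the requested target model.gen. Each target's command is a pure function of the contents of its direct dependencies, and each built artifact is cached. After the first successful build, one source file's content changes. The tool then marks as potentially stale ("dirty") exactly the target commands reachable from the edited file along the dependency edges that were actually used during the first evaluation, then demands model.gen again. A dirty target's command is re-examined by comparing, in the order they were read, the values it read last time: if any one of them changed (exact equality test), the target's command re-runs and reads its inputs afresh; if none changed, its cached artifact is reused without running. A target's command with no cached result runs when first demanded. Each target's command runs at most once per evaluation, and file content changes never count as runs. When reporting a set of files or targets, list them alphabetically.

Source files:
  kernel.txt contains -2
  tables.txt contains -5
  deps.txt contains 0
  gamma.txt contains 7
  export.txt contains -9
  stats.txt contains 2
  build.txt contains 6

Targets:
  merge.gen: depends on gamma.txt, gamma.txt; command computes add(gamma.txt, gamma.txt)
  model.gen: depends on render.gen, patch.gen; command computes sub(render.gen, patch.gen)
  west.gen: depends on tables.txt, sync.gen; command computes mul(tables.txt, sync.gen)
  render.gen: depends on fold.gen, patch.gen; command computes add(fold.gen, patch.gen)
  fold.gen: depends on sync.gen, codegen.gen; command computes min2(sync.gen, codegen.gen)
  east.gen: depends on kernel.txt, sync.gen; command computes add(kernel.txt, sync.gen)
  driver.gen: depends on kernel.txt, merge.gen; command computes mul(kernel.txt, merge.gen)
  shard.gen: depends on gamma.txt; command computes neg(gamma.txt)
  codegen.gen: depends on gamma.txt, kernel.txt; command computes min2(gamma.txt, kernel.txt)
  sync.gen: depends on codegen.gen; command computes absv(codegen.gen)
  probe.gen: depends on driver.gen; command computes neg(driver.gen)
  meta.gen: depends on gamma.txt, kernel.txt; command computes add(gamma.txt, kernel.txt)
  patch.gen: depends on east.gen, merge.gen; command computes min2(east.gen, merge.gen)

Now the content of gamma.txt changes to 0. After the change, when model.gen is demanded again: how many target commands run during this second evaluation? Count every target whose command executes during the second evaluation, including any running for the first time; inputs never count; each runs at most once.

Target commands that run: codegen.gen, merge.gen, patch.gen — 3 in total.
Key observation: the cutoff stops propagation at sync.gen — its inputs' values are unchanged, so it reuses its cache.

First evaluation (everything demanded from the output):
  codegen.gen = min2(7, -2) = -2
  merge.gen = add(7, 7) = 14
  sync.gen = absv(-2) = 2
  east.gen = add(-2, 2) = 0
  fold.gen = min2(2, -2) = -2
  patch.gen = min2(0, 14) = 0
  render.gen = add(-2, 0) = -2
  model.gen = sub(-2, 0) = -2

Propagation after the edit:
  codegen.gen: runs — gamma.txt 7->0; result -2 (same value as before).
  merge.gen: runs — gamma.txt 7->0; gamma.txt 7->0; result 0.
  sync.gen: checked — values it read are unchanged (codegen.gen unchanged); reused cached 2 without running.
  east.gen: checked — values it read are unchanged (kernel.txt unchanged, sync.gen unchanged); reused cached 0 without running.
  fold.gen: checked — values it read are unchanged (sync.gen unchanged, codegen.gen unchanged); reused cached -2 without running.
  patch.gen: runs — merge.gen 14->0; result 0 (same value as before).
  render.gen: checked — values it read are unchanged (fold.gen unchanged, patch.gen unchanged); reused cached -2 without running.
  model.gen: checked — values it read are unchanged (render.gen unchanged, patch.gen unchanged); reused cached -2 without running.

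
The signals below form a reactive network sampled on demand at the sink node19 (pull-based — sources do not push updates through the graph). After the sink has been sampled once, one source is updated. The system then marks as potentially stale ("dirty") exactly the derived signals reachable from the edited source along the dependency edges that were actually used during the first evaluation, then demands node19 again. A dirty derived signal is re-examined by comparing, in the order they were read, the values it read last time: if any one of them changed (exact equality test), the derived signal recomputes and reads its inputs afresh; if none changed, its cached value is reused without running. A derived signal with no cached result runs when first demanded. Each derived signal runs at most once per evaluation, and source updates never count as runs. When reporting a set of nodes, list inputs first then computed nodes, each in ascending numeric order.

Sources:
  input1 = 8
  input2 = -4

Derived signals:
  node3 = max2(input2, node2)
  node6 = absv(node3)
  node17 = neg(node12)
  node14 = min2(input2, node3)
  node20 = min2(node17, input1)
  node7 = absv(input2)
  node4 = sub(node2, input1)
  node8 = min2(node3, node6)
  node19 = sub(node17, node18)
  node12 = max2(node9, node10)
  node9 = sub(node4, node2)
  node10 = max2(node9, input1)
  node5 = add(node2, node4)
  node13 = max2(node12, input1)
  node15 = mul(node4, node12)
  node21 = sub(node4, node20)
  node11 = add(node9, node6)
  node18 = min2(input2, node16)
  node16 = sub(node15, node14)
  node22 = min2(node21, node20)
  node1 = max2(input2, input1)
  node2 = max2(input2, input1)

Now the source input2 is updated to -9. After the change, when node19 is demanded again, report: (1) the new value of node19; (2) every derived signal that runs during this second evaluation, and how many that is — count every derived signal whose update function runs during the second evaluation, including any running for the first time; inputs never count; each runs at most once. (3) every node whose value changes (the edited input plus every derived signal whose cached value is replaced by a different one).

Initial pass — values computed on the first demand:
  node2 = max2(-4, 8) = 8
  node3 = max2(-4, 8) = 8
  node4 = sub(8, 8) = 0
  node9 = sub(0, 8) = -8
  node10 = max2(-8, 8) = 8
  node12 = max2(-8, 8) = 8
  node14 = min2(-4, 8) = -4
  node15 = mul(0, 8) = 0
  node16 = sub(0, -4) = 4
  node17 = neg(8) = -8
  node18 = min2(-4, 4) = -4
  node19 = sub(-8, -4) = -4

Second demand — change propagation:
  node2: re-runs because input2 -4->-9; new result 8 (unchanged).
  node3: re-runs because input2 -4->-9; new result 8 (unchanged).
  node4: re-examined; everything it read last time is the same (node2 unchanged, input1 unchanged) — cache 0 kept, no run.
  node9: re-examined; everything it read last time is the same (node4 unchanged, node2 unchanged) — cache -8 kept, no run.
  node10: re-examined; everything it read last time is the same (node9 unchanged, input1 unchanged) — cache 8 kept, no run.
  node12: re-examined; everything it read last time is the same (node9 unchanged, node10 unchanged) — cache 8 kept, no run.
  node14: re-runs because input2 -4->-9; new result -9.
  node15: re-examined; everything it read last time is the same (node4 unchanged, node12 unchanged) — cache 0 kept, no run.
  node16: re-runs because node14 -4->-9; new result 9.
  node17: re-examined; everything it read last time is the same (node12 unchanged) — cache -8 kept, no run.
  node18: re-runs because input2 -4->-9; node16 4->9; new result -9.
  node19: re-runs because node18 -4->-9; new result 1.

The important point: at node4 every value read last time is unchanged, so the dirty flag clears without a run.

node19 now evaluates to 1.
Run set: node2, node3, node14, node16, node18, node19 (6 run).
Changed values: input2, node14, node16, node18, node19.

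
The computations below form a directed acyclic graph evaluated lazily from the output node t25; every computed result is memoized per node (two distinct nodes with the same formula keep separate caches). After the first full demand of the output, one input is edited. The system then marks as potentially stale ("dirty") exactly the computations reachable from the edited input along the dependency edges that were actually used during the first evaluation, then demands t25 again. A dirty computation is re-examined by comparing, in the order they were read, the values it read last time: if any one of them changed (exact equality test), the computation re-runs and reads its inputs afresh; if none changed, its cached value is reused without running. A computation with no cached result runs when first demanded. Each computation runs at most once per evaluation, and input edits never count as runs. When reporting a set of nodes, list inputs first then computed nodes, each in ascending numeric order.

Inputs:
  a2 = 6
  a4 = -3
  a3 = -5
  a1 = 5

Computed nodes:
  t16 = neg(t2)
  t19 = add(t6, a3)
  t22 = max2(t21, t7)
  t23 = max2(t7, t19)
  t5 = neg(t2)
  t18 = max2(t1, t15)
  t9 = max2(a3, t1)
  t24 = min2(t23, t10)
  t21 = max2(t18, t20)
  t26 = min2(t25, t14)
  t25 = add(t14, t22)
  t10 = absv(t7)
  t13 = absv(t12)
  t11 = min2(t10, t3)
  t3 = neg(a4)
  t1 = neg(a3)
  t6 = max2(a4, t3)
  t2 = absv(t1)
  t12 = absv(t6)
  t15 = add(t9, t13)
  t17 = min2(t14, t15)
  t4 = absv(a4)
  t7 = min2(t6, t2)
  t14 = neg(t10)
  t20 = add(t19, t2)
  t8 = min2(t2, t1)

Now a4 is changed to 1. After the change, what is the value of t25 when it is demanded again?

Demanding t25 again yields 5.

First demand of the output computes:
  t1 = neg(-5) = 5
  t2 = absv(5) = 5
  t3 = neg(-3) = 3
  t6 = max2(-3, 3) = 3
  t7 = min2(3, 5) = 3
  t9 = max2(-5, 5) = 5
  t10 = absv(3) = 3
  t12 = absv(3) = 3
  t13 = absv(3) = 3
  t14 = neg(3) = -3
  t15 = add(5, 3) = 8
  t18 = max2(5, 8) = 8
  t19 = add(3, -5) = -2
  t20 = add(-2, 5) = 3
  t21 = max2(8, 3) = 8
  t22 = max2(8, 3) = 8
  t25 = add(-3, 8) = 5

After the edit, cleaning proceeds:
  t3: a read changed (a4 -3->1) — executes, giving -1.
  t6: a read changed (a4 -3->1; t3 3->-1) — executes, giving 1.
  t7: a read changed (t6 3->1) — executes, giving 1.
  t10: a read changed (t7 3->1) — executes, giving 1.
  t12: a read changed (t6 3->1) — executes, giving 1.
  t13: a read changed (t12 3->1) — executes, giving 1.
  t14: a read changed (t10 3->1) — executes, giving -1.
  t15: a read changed (t13 3->1) — executes, giving 6.
  t18: a read changed (t15 8->6) — executes, giving 6.
  t19: a read changed (t6 3->1) — executes, giving -4.
  t20: a read changed (t19 -2->-4) — executes, giving 1.
  t21: a read changed (t18 8->6; t20 3->1) — executes, giving 6.
  t22: a read changed (t21 8->6; t7 3->1) — executes, giving 6.
  t25: a read changed (t14 -3->-1; t22 8->6) — executes, giving 5 — identical to its old value.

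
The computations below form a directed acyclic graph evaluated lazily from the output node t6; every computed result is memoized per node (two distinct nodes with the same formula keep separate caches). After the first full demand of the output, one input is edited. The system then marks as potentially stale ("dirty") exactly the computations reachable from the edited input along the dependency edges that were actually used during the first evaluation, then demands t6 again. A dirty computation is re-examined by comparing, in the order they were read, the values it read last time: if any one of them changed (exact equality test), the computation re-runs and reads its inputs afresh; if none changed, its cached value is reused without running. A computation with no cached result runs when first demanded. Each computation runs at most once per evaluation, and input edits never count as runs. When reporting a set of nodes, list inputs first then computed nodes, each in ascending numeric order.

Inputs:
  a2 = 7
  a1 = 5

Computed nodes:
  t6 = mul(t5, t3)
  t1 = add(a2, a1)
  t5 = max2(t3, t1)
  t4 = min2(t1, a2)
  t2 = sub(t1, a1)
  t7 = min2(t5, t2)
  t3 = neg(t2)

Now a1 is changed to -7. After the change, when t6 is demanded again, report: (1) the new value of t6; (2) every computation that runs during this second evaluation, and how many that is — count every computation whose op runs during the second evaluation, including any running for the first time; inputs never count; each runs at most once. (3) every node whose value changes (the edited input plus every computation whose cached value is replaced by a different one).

Demanding t6 again yields 0.
4 computations run: t1, t2, t5, t6.
The nodes whose values change: a1, t1, t5, t6.
Note where the cutoff bites: t3 is checked, finds nothing changed, and keeps its cache.

First demand of the output computes:
  t1 = add(7, 5) = 12
  t2 = sub(12, 5) = 7
  t3 = neg(7) = -7
  t5 = max2(-7, 12) = 12
  t6 = mul(12, -7) = -84

After the edit, cleaning proceeds:
  t1: a read changed (a1 5->-7) — executes, giving 0.
  t2: a read changed (t1 12->0; a1 5->-7) — executes, giving 7 — identical to its old value.
  t3: dirty, but its reads are unchanged (t2 unchanged); cached -7 stands.
  t5: a read changed (t1 12->0) — executes, giving 0.
  t6: a read changed (t5 12->0) — executes, giving 0.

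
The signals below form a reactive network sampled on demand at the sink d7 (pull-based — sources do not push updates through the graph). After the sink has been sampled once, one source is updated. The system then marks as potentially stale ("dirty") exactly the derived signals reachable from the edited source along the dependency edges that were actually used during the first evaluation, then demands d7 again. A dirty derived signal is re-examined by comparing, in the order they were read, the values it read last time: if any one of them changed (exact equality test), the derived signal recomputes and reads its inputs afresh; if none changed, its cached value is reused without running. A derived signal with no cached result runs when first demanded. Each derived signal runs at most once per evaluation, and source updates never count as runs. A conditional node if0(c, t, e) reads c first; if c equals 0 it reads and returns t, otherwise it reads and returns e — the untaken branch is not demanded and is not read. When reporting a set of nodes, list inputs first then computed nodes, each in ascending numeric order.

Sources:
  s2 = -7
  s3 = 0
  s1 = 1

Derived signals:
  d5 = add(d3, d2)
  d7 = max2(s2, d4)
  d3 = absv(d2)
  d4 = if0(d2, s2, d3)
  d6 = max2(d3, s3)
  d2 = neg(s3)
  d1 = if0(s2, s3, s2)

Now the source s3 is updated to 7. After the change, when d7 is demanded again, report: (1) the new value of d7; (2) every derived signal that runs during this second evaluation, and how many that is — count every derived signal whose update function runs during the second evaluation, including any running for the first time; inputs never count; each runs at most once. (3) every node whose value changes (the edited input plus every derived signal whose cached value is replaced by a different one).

Initial pass — values computed on the first demand:
  d2 = neg(0) = 0
  d4 = if0(d2=0 -> then branch s2) = -7
  d7 = max2(-7, -7) = -7

Second demand — change propagation:
  d2: re-runs because s3 0->7; new result -7.
  d3: newly demanded (no cache) — executes and yields 7.
  d4: re-runs because d2 0->-7; new result 7.
  d7: re-runs because d4 -7->7; new result 7.

The important point: the flipped condition pulls in fresh nodes; d3 runs for the first time.

d7 now evaluates to 7.
Run set: d2, d3, d4, d7 (4 run).
Changed values: s3, d2, d4, d7.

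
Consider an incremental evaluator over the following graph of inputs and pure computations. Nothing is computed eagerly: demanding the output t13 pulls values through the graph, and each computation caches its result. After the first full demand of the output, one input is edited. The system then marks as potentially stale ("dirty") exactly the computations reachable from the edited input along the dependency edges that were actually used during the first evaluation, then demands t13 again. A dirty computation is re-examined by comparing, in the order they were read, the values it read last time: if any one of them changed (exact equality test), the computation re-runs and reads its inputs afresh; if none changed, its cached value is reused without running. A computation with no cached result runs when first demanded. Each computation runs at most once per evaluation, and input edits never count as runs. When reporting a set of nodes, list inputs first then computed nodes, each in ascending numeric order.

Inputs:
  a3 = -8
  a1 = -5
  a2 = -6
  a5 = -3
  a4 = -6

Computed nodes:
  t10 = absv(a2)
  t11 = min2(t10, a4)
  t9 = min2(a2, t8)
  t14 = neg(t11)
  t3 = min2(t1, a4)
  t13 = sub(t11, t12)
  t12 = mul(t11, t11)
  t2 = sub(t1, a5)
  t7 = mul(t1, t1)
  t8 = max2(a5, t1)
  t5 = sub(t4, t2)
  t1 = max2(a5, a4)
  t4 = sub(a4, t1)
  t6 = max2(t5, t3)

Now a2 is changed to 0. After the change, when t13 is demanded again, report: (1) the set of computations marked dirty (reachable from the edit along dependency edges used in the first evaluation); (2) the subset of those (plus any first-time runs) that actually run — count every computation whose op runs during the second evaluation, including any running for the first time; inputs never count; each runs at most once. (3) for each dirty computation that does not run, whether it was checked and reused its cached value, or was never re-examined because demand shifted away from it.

Initial pass — values computed on the first demand:
  t10 = absv(-6) = 6
  t11 = min2(6, -6) = -6
  t12 = mul(-6, -6) = 36
  t13 = sub(-6, 36) = -42

Second demand — change propagation:
  t10: re-runs because a2 -6->0; new result 0.
  t11: re-runs because t10 6->0; new result -6 (unchanged).
  t12: re-examined; everything it read last time is the same (t11 unchanged, t11 unchanged) — cache 36 kept, no run.
  t13: re-examined; everything it read last time is the same (t11 unchanged, t12 unchanged) — cache -42 kept, no run.

The important point: t11 recomputes to an identical value, and the output ends up unchanged.

Dirty set: t10, t11, t12, t13.
Run set: t10, t11 (2 run).
Re-examined without running (cache reused): t12, t13.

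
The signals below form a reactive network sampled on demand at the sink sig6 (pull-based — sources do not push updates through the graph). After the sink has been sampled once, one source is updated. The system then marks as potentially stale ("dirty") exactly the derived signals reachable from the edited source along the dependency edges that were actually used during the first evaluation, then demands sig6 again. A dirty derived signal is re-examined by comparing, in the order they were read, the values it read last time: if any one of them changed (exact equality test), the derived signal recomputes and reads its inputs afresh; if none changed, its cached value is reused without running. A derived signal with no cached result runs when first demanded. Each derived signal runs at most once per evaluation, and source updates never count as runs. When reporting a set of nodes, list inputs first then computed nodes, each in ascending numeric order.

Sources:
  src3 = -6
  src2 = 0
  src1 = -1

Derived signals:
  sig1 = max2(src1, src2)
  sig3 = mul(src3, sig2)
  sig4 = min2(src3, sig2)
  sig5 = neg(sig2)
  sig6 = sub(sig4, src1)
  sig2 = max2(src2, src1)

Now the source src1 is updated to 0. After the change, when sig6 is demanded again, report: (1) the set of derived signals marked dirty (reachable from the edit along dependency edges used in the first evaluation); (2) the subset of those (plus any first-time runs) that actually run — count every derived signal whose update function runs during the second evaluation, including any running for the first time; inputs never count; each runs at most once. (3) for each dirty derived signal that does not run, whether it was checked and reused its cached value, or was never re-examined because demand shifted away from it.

Dirty set: sig2, sig4, sig6.
Run set: sig2, sig6 (2 run).
Re-examined without running (cache reused): sig4.
The important point: at sig4 every value read last time is unchanged, so the dirty flag clears without a run.

Initial pass — values computed on the first demand:
  sig2 = max2(0, -1) = 0
  sig4 = min2(-6, 0) = -6
  sig6 = sub(-6, -1) = -5

Second demand — change propagation:
  sig2: re-runs because src1 -1->0; new result 0 (unchanged).
  sig4: re-examined; everything it read last time is the same (src3 unchanged, sig2 unchanged) — cache -6 kept, no run.
  sig6: re-runs because src1 -1->0; new result -6.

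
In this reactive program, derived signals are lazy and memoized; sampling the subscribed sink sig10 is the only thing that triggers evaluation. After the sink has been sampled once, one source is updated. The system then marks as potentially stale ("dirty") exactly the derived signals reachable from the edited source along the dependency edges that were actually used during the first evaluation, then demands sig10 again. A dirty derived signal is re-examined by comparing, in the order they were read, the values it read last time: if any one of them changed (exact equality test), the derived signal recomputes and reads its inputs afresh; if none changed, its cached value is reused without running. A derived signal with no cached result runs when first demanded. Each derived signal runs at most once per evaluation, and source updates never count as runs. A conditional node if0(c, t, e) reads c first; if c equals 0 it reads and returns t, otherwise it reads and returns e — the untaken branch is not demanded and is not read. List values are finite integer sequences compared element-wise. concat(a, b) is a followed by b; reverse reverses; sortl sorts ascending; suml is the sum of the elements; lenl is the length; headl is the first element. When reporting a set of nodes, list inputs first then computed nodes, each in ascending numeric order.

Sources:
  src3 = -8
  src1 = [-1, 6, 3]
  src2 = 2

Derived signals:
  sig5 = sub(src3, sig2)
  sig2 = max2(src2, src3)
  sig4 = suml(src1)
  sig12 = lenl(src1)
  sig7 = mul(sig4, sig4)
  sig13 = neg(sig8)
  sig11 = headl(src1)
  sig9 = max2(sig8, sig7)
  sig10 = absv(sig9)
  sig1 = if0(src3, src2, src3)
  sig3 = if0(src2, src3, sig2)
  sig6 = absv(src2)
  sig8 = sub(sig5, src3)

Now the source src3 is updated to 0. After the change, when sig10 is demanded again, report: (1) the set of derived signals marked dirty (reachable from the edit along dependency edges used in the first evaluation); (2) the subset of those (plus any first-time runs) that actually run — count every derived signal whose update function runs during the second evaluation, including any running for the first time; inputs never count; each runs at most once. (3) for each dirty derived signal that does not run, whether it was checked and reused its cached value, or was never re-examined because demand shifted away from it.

The edit dirties: sig2, sig5, sig8, sig9, sig10.
3 derived signals run: sig2, sig5, sig8.
Cache hits after checking: sig9, sig10.
Note where the cutoff bites: sig9 is checked, finds nothing changed, and keeps its cache.

First demand of the output computes:
  sig2 = max2(2, -8) = 2
  sig4 = suml([-1, 6, 3]) = 8
  sig5 = sub(-8, 2) = -10
  sig7 = mul(8, 8) = 64
  sig8 = sub(-10, -8) = -2
  sig9 = max2(-2, 64) = 64
  sig10 = absv(64) = 64

After the edit, cleaning proceeds:
  sig2: a read changed (src3 -8->0) — executes, giving 2 — identical to its old value.
  sig5: a read changed (src3 -8->0) — executes, giving -2.
  sig8: a read changed (sig5 -10->-2; src3 -8->0) — executes, giving -2 — identical to its old value.
  sig9: dirty, but its reads are unchanged (sig8 unchanged, sig7 unchanged); cached 64 stands.
  sig10: dirty, but its reads are unchanged (sig9 unchanged); cached 64 stands.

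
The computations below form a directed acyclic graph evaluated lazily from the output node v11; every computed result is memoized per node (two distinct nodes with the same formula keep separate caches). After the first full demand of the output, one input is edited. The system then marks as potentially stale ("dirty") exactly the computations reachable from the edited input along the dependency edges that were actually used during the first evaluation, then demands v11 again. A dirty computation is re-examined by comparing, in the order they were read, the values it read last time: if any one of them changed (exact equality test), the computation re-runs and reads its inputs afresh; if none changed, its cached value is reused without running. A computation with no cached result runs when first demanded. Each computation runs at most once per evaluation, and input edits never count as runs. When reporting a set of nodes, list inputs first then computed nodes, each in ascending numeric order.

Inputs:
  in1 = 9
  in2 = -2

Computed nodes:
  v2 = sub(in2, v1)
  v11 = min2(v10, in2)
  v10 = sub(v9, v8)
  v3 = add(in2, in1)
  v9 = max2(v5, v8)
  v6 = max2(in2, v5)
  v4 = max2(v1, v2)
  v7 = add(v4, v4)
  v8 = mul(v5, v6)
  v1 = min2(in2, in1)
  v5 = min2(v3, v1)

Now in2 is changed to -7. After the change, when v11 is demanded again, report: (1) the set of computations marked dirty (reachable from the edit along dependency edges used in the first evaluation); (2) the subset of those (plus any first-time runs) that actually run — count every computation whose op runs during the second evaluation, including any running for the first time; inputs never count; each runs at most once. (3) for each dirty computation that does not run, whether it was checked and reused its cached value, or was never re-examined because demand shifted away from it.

First demand of the output computes:
  v1 = min2(-2, 9) = -2
  v3 = add(-2, 9) = 7
  v5 = min2(7, -2) = -2
  v6 = max2(-2, -2) = -2
  v8 = mul(-2, -2) = 4
  v9 = max2(-2, 4) = 4
  v10 = sub(4, 4) = 0
  v11 = min2(0, -2) = -2

After the edit, cleaning proceeds:
  v1: a read changed (in2 -2->-7) — executes, giving -7.
  v3: a read changed (in2 -2->-7) — executes, giving 2.
  v5: a read changed (v3 7->2; v1 -2->-7) — executes, giving -7.
  v6: a read changed (in2 -2->-7; v5 -2->-7) — executes, giving -7.
  v8: a read changed (v5 -2->-7; v6 -2->-7) — executes, giving 49.
  v9: a read changed (v5 -2->-7; v8 4->49) — executes, giving 49.
  v10: a read changed (v9 4->49; v8 4->49) — executes, giving 0 — identical to its old value.
  v11: a read changed (in2 -2->-7) — executes, giving -7.

The edit dirties: v1, v3, v5, v6, v8, v9, v10, v11.
8 computations run: v1, v3, v5, v6, v8, v9, v10, v11.
No dirty computation escaped a run.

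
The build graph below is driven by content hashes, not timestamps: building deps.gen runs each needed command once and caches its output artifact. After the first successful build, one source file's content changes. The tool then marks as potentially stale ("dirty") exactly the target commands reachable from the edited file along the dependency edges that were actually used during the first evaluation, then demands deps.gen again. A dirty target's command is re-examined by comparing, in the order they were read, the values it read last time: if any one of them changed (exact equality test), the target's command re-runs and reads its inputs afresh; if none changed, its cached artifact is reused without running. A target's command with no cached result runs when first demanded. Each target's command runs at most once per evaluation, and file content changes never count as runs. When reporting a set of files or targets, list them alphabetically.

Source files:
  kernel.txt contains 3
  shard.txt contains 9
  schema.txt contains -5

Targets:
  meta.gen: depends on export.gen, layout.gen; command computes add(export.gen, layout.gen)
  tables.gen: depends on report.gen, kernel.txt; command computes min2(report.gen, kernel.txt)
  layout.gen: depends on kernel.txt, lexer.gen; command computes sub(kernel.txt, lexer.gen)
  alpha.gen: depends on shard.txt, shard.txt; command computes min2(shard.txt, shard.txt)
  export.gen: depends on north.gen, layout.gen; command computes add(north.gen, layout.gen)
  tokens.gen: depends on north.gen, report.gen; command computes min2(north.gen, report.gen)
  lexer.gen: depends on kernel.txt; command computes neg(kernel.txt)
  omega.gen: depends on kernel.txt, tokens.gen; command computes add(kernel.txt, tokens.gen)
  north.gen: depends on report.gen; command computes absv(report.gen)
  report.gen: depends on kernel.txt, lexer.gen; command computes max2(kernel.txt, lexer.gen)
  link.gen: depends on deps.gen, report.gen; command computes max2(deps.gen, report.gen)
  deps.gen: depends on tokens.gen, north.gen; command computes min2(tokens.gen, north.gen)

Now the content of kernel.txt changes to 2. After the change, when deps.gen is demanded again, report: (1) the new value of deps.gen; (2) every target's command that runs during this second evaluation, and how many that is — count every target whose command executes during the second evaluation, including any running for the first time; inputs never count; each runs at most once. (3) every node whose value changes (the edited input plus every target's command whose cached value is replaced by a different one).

deps.gen now evaluates to 2.
Run set: deps.gen, lexer.gen, north.gen, report.gen, tokens.gen (5 run).
Changed values: deps.gen, kernel.txt, lexer.gen, north.gen, report.gen, tokens.gen.

Initial pass — values computed on the first demand:
  lexer.gen = neg(3) = -3
  report.gen = max2(3, -3) = 3
  north.gen = absv(3) = 3
  tokens.gen = min2(3, 3) = 3
  deps.gen = min2(3, 3) = 3

Second demand — change propagation:
  lexer.gen: re-runs because kernel.txt 3->2; new result -2.
  report.gen: re-runs because kernel.txt 3->2; lexer.gen -3->-2; new result 2.
  north.gen: re-runs because report.gen 3->2; new result 2.
  tokens.gen: re-runs because north.gen 3->2; report.gen 3->2; new result 2.
  deps.gen: re-runs because tokens.gen 3->2; north.gen 3->2; new result 2.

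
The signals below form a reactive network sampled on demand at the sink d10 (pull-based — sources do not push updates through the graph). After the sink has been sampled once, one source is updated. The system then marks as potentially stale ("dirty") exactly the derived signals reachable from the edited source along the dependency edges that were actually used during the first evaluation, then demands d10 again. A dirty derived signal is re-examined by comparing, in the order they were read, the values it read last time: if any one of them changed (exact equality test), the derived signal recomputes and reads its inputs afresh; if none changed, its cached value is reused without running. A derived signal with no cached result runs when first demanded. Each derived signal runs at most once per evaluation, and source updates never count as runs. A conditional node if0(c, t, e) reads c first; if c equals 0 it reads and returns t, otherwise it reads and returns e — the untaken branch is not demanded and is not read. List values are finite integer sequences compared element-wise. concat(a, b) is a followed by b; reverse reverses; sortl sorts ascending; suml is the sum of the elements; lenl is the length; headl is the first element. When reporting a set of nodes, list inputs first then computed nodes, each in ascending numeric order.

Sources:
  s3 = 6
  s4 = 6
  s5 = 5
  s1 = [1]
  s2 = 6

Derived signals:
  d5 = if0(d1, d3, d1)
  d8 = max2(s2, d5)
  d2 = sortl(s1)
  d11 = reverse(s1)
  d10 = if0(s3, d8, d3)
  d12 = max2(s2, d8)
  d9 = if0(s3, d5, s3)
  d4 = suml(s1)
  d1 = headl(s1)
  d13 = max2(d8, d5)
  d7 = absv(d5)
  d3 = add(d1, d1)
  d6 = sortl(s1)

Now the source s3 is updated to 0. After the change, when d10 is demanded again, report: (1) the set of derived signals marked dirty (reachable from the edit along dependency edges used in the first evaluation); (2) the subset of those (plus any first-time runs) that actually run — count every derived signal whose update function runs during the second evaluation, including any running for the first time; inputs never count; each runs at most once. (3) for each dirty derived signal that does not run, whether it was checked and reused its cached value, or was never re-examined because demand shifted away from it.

Dirty set: d10.
Run set: d5, d8, d10 (3 run).
All dirty derived signals ended up running.
The important point: the flipped condition pulls in fresh nodes; d5, d8 run for the first time.

Initial pass — values computed on the first demand:
  d1 = headl([1]) = 1
  d3 = add(1, 1) = 2
  d10 = if0(s3=6 -> else branch d3) = 2

Second demand — change propagation:
  d5: newly demanded (no cache) — executes and yields 1.
  d8: newly demanded (no cache) — executes and yields 6.
  d10: re-runs because s3 6->0; new result 6.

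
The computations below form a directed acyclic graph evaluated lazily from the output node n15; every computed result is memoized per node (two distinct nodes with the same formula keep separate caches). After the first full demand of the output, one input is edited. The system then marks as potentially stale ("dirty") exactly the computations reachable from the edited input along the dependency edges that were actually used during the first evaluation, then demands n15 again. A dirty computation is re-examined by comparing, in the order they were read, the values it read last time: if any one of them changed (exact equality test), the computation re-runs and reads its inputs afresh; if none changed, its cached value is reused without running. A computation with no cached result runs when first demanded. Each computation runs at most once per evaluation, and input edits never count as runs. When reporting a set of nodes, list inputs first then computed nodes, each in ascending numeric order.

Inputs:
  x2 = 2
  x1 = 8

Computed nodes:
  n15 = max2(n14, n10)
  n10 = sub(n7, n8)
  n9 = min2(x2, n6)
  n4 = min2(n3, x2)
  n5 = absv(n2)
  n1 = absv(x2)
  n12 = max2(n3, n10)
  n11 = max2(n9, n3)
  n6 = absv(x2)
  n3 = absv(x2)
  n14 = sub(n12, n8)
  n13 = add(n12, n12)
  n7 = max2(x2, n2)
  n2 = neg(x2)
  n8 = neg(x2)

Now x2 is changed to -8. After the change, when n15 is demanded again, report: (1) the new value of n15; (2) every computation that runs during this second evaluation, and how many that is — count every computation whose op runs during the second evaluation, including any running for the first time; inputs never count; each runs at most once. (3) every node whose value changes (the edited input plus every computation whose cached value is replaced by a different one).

First demand of the output computes:
  n2 = neg(2) = -2
  n3 = absv(2) = 2
  n7 = max2(2, -2) = 2
  n8 = neg(2) = -2
  n10 = sub(2, -2) = 4
  n12 = max2(2, 4) = 4
  n14 = sub(4, -2) = 6
  n15 = max2(6, 4) = 6

After the edit, cleaning proceeds:
  n2: a read changed (x2 2->-8) — executes, giving 8.
  n3: a read changed (x2 2->-8) — executes, giving 8.
  n7: a read changed (x2 2->-8; n2 -2->8) — executes, giving 8.
  n8: a read changed (x2 2->-8) — executes, giving 8.
  n10: a read changed (n7 2->8; n8 -2->8) — executes, giving 0.
  n12: a read changed (n3 2->8; n10 4->0) — executes, giving 8.
  n14: a read changed (n12 4->8; n8 -2->8) — executes, giving 0.
  n15: a read changed (n14 6->0; n10 4->0) — executes, giving 0.

Demanding n15 again yields 0.
8 computations run: n2, n3, n7, n8, n10, n12, n14, n15.
The nodes whose values change: x2, n2, n3, n7, n8, n10, n12, n14, n15.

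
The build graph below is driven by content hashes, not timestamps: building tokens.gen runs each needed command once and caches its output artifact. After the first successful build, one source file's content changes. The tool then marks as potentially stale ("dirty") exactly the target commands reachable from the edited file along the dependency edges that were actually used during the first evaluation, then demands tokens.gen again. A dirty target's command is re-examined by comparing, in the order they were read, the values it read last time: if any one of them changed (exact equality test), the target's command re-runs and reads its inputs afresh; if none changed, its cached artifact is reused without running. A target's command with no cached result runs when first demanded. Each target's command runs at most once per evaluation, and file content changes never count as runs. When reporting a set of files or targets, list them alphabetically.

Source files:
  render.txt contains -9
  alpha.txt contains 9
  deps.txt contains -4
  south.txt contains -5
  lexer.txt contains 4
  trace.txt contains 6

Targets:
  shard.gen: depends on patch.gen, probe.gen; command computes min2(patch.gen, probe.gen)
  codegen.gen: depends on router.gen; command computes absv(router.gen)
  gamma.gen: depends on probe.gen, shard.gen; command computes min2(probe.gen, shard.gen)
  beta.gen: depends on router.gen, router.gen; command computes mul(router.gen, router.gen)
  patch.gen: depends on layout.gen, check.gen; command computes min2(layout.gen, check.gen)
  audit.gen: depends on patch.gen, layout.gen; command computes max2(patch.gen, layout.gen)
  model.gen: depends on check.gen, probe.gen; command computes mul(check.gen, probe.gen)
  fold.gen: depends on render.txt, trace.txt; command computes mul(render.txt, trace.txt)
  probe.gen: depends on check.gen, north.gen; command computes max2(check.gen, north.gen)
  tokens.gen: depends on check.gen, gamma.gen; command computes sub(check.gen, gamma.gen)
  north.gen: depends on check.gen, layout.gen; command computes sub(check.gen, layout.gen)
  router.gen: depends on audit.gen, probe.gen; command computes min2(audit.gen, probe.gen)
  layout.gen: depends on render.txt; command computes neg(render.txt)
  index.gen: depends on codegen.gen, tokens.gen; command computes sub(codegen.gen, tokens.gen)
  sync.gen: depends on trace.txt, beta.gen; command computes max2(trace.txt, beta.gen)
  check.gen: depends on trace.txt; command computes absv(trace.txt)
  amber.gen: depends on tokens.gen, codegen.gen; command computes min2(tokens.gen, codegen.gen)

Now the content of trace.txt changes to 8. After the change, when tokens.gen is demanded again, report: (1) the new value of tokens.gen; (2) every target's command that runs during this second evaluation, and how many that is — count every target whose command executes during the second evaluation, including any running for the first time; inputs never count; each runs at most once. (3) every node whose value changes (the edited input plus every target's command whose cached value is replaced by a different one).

tokens.gen now evaluates to 0.
Run set: check.gen, gamma.gen, north.gen, patch.gen, probe.gen, shard.gen, tokens.gen (7 run).
Changed values: check.gen, gamma.gen, north.gen, patch.gen, probe.gen, shard.gen, trace.txt.

Initial pass — values computed on the first demand:
  check.gen = absv(6) = 6
  layout.gen = neg(-9) = 9
  north.gen = sub(6, 9) = -3
  patch.gen = min2(9, 6) = 6
  probe.gen = max2(6, -3) = 6
  shard.gen = min2(6, 6) = 6
  gamma.gen = min2(6, 6) = 6
  tokens.gen = sub(6, 6) = 0

Second demand — change propagation:
  check.gen: re-runs because trace.txt 6->8; new result 8.
  north.gen: re-runs because check.gen 6->8; new result -1.
  patch.gen: re-runs because check.gen 6->8; new result 8.
  probe.gen: re-runs because check.gen 6->8; north.gen -3->-1; new result 8.
  shard.gen: re-runs because patch.gen 6->8; probe.gen 6->8; new result 8.
  gamma.gen: re-runs because probe.gen 6->8; shard.gen 6->8; new result 8.
  tokens.gen: re-runs because check.gen 6->8; gamma.gen 6->8; new result 0 (unchanged).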